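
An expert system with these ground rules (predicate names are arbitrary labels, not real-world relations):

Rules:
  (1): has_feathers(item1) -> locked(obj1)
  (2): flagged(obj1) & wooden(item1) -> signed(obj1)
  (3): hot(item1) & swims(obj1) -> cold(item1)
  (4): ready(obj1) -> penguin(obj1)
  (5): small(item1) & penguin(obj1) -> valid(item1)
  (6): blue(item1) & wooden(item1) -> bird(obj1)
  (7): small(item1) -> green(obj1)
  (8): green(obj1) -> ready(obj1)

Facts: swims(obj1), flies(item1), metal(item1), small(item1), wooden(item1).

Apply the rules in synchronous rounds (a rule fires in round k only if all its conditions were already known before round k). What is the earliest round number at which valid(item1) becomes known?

4

Round 1 — (7), derive green(obj1).
Round 2 — (8), derive ready(obj1).
Round 3 — (4), derive penguin(obj1).
Round 4 — (5), derive valid(item1).
valid(item1) first appears in round 4.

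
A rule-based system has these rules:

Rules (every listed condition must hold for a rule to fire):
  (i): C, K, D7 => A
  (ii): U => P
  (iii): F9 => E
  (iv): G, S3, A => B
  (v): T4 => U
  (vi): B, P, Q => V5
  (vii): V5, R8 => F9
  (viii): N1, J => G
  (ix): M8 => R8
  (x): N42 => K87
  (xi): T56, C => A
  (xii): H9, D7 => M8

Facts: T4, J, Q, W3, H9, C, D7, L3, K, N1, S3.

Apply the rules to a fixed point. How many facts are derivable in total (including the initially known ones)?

21

[1] (i) [C, K, D7 => A]; (v) [T4 => U]; (viii) [N1, J => G]; (xii) [H9, D7 => M8]. ⇒ new: A, U, G, M8.
[2] (ii) [U => P]; (iv) [G, S3, A => B]; (ix) [M8 => R8]. ⇒ new: P, B, R8.
[3] (vi) [B, P, Q => V5]. ⇒ new: V5.
[4] (vii) [V5, R8 => F9]. ⇒ new: F9.
[5] (iii) [F9 => E]. ⇒ new: E.
Closure: {A, B, C, D7, E, F9, G, H9, J, K, L3, M8, N1, P, Q, R8, S3, T4, U, V5, W3} — 21 facts.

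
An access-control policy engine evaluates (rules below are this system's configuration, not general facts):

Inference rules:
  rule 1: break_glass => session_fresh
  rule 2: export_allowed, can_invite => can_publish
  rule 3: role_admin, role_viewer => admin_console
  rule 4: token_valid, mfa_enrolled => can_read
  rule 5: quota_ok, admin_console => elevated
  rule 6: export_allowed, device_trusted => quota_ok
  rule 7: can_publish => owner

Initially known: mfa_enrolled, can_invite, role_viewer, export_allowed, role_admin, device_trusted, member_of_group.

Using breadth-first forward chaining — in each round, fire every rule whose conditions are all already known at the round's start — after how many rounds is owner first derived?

Round 1 fires rule 2, rule 3, rule 6, giving can_publish, admin_console, quota_ok.
Round 2 fires rule 5, rule 7, giving elevated, owner.
owner first appears in round 2.

2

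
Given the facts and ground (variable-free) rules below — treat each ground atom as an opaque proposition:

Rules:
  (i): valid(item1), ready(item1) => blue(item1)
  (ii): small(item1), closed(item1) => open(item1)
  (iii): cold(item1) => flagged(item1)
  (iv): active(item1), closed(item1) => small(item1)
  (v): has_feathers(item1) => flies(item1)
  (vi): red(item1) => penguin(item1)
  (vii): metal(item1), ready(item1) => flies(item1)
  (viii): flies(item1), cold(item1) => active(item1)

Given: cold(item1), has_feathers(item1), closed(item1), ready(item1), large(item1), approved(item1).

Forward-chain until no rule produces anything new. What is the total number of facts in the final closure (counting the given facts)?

[1] (iii) [cold(item1) => flagged(item1)]; (v) [has_feathers(item1) => flies(item1)]. ⇒ new: flagged(item1), flies(item1).
[2] (viii) [flies(item1), cold(item1) => active(item1)]. ⇒ new: active(item1).
[3] (iv) [active(item1), closed(item1) => small(item1)]. ⇒ new: small(item1).
[4] (ii) [small(item1), closed(item1) => open(item1)]. ⇒ new: open(item1).
Closure: {active(item1), approved(item1), closed(item1), cold(item1), flagged(item1), flies(item1), has_feathers(item1), large(item1), open(item1), ready(item1), small(item1)} — 11 facts.

11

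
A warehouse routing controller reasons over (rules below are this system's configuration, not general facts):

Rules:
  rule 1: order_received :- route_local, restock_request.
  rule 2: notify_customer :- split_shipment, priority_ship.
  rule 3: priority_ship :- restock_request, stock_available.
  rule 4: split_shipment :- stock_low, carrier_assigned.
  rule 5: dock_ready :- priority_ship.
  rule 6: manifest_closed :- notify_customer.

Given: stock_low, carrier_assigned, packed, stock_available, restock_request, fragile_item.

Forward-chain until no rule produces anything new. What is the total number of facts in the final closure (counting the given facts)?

Round 1: rule 3 [priority_ship :- restock_request, stock_available.]; rule 4 [split_shipment :- stock_low, carrier_assigned.]. New: priority_ship, split_shipment.
Round 2: rule 2 [notify_customer :- split_shipment, priority_ship.]; rule 5 [dock_ready :- priority_ship.]. New: notify_customer, dock_ready.
Round 3: rule 6 [manifest_closed :- notify_customer.]. New: manifest_closed.
Closure: {carrier_assigned, dock_ready, fragile_item, manifest_closed, notify_customer, packed, priority_ship, restock_request, split_shipment, stock_available, stock_low} — 11 facts.

11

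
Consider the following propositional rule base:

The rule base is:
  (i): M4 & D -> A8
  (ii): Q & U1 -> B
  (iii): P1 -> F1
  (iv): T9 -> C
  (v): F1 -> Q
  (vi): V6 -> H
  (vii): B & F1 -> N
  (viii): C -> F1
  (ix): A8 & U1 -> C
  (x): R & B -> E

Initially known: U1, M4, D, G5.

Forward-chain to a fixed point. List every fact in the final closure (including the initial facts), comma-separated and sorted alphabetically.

A8, B, C, D, F1, G5, M4, N, Q, U1

[1] (i) [M4 & D -> A8]. ⇒ new: A8.
[2] (ix) [A8 & U1 -> C]. ⇒ new: C.
[3] (viii) [C -> F1]. ⇒ new: F1.
[4] (v) [F1 -> Q]. ⇒ new: Q.
[5] (ii) [Q & U1 -> B]. ⇒ new: B.
[6] (vii) [B & F1 -> N]. ⇒ new: N.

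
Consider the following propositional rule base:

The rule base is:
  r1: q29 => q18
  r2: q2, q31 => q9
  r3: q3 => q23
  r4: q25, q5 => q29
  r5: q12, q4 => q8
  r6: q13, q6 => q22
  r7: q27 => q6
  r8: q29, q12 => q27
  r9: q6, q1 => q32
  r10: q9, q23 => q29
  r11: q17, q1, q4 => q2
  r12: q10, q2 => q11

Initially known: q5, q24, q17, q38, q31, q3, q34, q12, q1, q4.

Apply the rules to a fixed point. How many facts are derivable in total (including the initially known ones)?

19

Round 1: r3 [q3 => q23]; r5 [q12, q4 => q8]; r11 [q17, q1, q4 => q2]. Adds q23, q8, q2.
Round 2: r2 [q2, q31 => q9]. Adds q9.
Round 3: r10 [q9, q23 => q29]. Adds q29.
Round 4: r1 [q29 => q18]; r8 [q29, q12 => q27]. Adds q18, q27.
Round 5: r7 [q27 => q6]. Adds q6.
Round 6: r9 [q6, q1 => q32]. Adds q32.
Closure: {q1, q12, q17, q18, q2, q23, q24, q27, q29, q3, q31, q32, q34, q38, q4, q5, q6, q8, q9} — 19 facts.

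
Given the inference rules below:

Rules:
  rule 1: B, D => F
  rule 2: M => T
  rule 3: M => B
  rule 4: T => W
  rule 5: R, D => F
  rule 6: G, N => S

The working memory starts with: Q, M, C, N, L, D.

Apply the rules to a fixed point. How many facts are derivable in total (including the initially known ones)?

10

[1] rule 2 [M => T]; rule 3 [M => B]. ⇒ new: T, B.
[2] rule 1 [B, D => F]; rule 4 [T => W]. ⇒ new: F, W.
Closure: {B, C, D, F, L, M, N, Q, T, W} — 10 facts.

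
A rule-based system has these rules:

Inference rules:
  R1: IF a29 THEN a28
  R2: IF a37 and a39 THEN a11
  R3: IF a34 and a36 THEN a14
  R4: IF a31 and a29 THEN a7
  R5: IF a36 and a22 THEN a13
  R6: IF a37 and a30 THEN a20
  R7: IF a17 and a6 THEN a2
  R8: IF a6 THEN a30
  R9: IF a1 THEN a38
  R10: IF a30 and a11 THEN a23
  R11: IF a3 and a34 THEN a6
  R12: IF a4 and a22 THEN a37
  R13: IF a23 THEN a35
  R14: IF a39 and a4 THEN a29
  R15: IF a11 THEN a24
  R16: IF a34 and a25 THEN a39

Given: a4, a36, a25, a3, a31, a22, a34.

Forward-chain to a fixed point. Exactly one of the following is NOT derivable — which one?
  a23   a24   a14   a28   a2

a2

[1] R3 [IF a34 and a36 THEN a14]; R5 [IF a36 and a22 THEN a13]; R11 [IF a3 and a34 THEN a6]; R12 [IF a4 and a22 THEN a37]; R16 [IF a34 and a25 THEN a39]. ⇒ new: a14, a13, a6, a37, a39.
[2] R2 [IF a37 and a39 THEN a11]; R8 [IF a6 THEN a30]; R14 [IF a39 and a4 THEN a29]. ⇒ new: a11, a30, a29.
[3] R1 [IF a29 THEN a28]; R4 [IF a31 and a29 THEN a7]; R6 [IF a37 and a30 THEN a20]; R10 [IF a30 and a11 THEN a23]; R15 [IF a11 THEN a24]. ⇒ new: a28, a7, a20, a23, a24.
[4] R13 [IF a23 THEN a35]. ⇒ new: a35.
Derived: a23 (round 3), a28 (round 3), a24 (round 3), a14 (round 1). a2 never appears in any round.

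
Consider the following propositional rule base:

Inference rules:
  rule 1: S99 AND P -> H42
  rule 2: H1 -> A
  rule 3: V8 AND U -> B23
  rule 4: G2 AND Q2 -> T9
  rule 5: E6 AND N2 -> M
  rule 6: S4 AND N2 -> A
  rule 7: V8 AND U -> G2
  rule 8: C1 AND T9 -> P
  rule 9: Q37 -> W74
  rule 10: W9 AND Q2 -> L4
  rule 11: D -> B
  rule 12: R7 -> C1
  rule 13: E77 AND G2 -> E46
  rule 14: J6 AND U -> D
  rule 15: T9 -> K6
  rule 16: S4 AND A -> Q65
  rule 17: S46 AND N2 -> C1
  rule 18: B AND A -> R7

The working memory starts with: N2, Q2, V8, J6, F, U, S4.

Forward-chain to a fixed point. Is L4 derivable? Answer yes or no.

no

Round 1 — rule 3, rule 6, rule 7, rule 14, derive B23, A, G2, D.
Round 2 — rule 4, rule 11, rule 16, derive T9, B, Q65.
Round 3 — rule 15, rule 18, derive K6, R7.
Round 4 — rule 12, derive C1.
Round 5 — rule 8, derive P.
Fixed point reached. L4 is concluded only by rule 10; rule 10 needs W9 (never derived).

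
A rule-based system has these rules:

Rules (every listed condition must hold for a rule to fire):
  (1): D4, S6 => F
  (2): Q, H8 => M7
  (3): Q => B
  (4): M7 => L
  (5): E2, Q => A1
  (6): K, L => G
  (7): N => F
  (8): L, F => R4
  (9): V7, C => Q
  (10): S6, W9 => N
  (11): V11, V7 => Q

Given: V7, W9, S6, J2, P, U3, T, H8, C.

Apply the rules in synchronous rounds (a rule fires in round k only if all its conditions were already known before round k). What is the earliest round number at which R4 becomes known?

[1] (9) [V7, C => Q]; (10) [S6, W9 => N]. ⇒ new: Q, N.
[2] (2) [Q, H8 => M7]; (3) [Q => B]; (7) [N => F]. ⇒ new: M7, B, F.
[3] (4) [M7 => L]. ⇒ new: L.
[4] (8) [L, F => R4]. ⇒ new: R4.
R4 first appears in round 4.

4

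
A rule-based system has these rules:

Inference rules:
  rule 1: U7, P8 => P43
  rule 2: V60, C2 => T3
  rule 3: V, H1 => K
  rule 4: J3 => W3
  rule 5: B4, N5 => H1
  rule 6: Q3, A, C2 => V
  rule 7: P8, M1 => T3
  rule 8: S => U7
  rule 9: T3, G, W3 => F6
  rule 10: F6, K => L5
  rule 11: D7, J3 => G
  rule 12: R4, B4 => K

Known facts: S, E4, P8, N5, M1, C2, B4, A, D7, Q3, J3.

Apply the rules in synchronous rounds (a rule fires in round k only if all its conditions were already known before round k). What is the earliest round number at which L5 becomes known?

3

[1] rule 4 [J3 => W3]; rule 5 [B4, N5 => H1]; rule 6 [Q3, A, C2 => V]; rule 7 [P8, M1 => T3]; rule 8 [S => U7]; rule 11 [D7, J3 => G]. ⇒ new: W3, H1, V, T3, U7, G.
[2] rule 1 [U7, P8 => P43]; rule 3 [V, H1 => K]; rule 9 [T3, G, W3 => F6]. ⇒ new: P43, K, F6.
[3] rule 10 [F6, K => L5]. ⇒ new: L5.
L5 first appears in round 3.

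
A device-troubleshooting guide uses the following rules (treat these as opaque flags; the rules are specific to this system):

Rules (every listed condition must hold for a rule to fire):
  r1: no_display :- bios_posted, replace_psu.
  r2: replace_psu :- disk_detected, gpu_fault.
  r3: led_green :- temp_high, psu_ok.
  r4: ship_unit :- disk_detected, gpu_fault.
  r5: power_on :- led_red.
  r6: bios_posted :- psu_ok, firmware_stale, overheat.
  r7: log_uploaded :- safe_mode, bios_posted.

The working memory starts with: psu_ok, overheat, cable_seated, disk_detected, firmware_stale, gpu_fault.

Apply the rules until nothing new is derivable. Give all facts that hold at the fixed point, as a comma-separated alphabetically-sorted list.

bios_posted, cable_seated, disk_detected, firmware_stale, gpu_fault, no_display, overheat, psu_ok, replace_psu, ship_unit

Round 1 fires r2, r4, r6, giving replace_psu, ship_unit, bios_posted.
Round 2 fires r1, giving no_display.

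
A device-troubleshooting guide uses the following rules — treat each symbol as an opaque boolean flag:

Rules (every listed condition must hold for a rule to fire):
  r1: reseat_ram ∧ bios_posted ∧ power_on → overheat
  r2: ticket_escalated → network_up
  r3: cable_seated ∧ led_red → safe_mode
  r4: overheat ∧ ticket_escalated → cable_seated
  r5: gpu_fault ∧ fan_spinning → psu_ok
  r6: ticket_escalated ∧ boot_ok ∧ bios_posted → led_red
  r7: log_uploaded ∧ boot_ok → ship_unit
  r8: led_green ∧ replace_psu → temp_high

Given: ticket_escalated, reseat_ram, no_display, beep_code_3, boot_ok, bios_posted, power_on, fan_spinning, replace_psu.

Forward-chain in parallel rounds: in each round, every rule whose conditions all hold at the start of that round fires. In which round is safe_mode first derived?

Round 1 fires r1, r2, r6, giving overheat, network_up, led_red.
Round 2 fires r4, giving cable_seated.
Round 3 fires r3, giving safe_mode.
safe_mode first appears in round 3.

3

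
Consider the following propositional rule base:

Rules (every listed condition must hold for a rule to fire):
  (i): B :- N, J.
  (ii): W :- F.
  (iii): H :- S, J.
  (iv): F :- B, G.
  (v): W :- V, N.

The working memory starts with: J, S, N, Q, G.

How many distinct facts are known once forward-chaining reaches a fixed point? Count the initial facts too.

Round 1 — (i), (iii), derive B, H.
Round 2 — (iv), derive F.
Round 3 — (ii), derive W.
Closure: {B, F, G, H, J, N, Q, S, W} — 9 facts.

9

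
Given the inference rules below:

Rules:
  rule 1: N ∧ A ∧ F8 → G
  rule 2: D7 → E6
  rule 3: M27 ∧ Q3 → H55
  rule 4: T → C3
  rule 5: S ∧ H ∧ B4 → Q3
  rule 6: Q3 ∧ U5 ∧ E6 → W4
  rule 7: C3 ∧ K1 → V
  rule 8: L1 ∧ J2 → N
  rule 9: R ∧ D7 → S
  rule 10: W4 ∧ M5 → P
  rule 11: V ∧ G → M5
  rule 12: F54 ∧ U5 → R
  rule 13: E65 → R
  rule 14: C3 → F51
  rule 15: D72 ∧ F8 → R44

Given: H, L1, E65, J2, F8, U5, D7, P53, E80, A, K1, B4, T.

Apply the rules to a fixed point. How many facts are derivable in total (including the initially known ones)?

Round 1 fires rule 2, rule 4, rule 8, rule 13, giving E6, C3, N, R.
Round 2 fires rule 1, rule 7, rule 9, rule 14, giving G, V, S, F51.
Round 3 fires rule 5, rule 11, giving Q3, M5.
Round 4 fires rule 6, giving W4.
Round 5 fires rule 10, giving P.
Closure: {A, B4, C3, D7, E6, E65, E80, F51, F8, G, H, J2, K1, L1, M5, N, P, P53, Q3, R, S, T, U5, V, W4} — 25 facts.

25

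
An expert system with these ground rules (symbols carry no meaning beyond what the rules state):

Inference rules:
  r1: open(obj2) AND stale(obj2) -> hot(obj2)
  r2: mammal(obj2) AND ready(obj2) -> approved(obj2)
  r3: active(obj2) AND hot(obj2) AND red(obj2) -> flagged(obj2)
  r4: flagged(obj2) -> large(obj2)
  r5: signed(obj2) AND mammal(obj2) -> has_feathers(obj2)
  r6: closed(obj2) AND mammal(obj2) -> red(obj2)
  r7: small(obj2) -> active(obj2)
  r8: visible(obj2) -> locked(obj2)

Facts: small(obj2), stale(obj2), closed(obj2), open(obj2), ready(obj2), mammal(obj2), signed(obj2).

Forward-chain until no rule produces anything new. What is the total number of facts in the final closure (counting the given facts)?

Round 1 — r1, r2, r5, r6, r7, derive hot(obj2), approved(obj2), has_feathers(obj2), red(obj2), active(obj2).
Round 2 — r3, derive flagged(obj2).
Round 3 — r4, derive large(obj2).
Closure: {active(obj2), approved(obj2), closed(obj2), flagged(obj2), has_feathers(obj2), hot(obj2), large(obj2), mammal(obj2), open(obj2), ready(obj2), red(obj2), signed(obj2), small(obj2), stale(obj2)} — 14 facts.

14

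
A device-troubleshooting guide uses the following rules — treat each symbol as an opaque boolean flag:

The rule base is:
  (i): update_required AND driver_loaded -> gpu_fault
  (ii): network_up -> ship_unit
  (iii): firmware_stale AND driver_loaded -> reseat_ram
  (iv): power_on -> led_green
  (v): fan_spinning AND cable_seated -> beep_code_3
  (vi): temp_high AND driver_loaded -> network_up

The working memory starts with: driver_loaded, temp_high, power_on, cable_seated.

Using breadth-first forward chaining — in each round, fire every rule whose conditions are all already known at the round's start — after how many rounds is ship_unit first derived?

2

Round 1: (iv) [power_on -> led_green]; (vi) [temp_high AND driver_loaded -> network_up]. New: led_green, network_up.
Round 2: (ii) [network_up -> ship_unit]. New: ship_unit.
ship_unit first appears in round 2.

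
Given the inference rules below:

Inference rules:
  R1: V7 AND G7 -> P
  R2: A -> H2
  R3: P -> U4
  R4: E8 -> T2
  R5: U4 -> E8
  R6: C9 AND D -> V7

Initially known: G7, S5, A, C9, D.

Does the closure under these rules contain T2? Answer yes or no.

Round 1 — R2, R6, derive H2, V7.
Round 2 — R1, derive P.
Round 3 — R3, derive U4.
Round 4 — R5, derive E8.
Round 5 — R4, derive T2.
T2 appears in round 5, so it is derivable.

yes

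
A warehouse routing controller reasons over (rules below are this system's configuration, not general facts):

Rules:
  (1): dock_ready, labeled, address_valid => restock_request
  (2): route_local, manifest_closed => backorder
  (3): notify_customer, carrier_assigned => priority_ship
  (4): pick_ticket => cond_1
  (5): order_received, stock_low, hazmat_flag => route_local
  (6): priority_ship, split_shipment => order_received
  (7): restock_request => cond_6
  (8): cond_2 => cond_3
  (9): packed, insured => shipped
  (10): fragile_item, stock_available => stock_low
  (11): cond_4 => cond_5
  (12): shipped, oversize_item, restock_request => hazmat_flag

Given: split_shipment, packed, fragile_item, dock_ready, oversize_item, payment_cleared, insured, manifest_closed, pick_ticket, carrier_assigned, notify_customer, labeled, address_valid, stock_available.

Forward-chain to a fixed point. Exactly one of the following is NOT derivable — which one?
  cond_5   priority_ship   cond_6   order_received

cond_5

Round 1 — (1), (3), (4), (9), (10), derive restock_request, priority_ship, cond_1, shipped, stock_low.
Round 2 — (6), (7), (12), derive order_received, cond_6, hazmat_flag.
Round 3 — (5), derive route_local.
Round 4 — (2), derive backorder.
Derived: order_received (round 2), cond_6 (round 2), priority_ship (round 1). cond_5 never appears in any round.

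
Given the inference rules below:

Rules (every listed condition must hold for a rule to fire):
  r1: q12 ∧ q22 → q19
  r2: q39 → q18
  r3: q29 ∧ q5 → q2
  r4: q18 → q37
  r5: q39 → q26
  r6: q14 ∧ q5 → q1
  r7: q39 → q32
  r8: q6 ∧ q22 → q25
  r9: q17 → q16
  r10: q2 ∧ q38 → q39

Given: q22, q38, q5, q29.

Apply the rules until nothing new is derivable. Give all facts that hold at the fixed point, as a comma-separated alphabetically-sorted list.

q18, q2, q22, q26, q29, q32, q37, q38, q39, q5

[1] r3 [q29 ∧ q5 → q2]. ⇒ new: q2.
[2] r10 [q2 ∧ q38 → q39]. ⇒ new: q39.
[3] r2 [q39 → q18]; r5 [q39 → q26]; r7 [q39 → q32]. ⇒ new: q18, q26, q32.
[4] r4 [q18 → q37]. ⇒ new: q37.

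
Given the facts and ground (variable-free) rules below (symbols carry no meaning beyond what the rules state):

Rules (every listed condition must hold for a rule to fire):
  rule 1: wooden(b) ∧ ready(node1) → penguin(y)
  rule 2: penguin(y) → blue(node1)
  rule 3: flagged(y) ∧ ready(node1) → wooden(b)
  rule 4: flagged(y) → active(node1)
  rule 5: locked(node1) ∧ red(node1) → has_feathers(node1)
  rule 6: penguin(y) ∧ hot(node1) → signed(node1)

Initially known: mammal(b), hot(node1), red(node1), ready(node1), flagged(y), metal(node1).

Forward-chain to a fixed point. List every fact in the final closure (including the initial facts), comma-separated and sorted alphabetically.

Round 1 — rule 3, rule 4, derive wooden(b), active(node1).
Round 2 — rule 1, derive penguin(y).
Round 3 — rule 2, rule 6, derive blue(node1), signed(node1).

active(node1), blue(node1), flagged(y), hot(node1), mammal(b), metal(node1), penguin(y), ready(node1), red(node1), signed(node1), wooden(b)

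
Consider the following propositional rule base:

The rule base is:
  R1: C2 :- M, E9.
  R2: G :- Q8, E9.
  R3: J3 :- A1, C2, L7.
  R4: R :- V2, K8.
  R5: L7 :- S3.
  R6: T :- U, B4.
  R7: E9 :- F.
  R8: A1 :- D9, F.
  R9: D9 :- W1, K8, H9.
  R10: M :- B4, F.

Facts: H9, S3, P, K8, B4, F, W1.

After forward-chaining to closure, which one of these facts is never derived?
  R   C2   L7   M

[1] R5 [L7 :- S3.]; R7 [E9 :- F.]; R9 [D9 :- W1, K8, H9.]; R10 [M :- B4, F.]. ⇒ new: L7, E9, D9, M.
[2] R1 [C2 :- M, E9.]; R8 [A1 :- D9, F.]. ⇒ new: C2, A1.
[3] R3 [J3 :- A1, C2, L7.]. ⇒ new: J3.
Derived: M (round 1), L7 (round 1), C2 (round 2). R never appears in any round.

R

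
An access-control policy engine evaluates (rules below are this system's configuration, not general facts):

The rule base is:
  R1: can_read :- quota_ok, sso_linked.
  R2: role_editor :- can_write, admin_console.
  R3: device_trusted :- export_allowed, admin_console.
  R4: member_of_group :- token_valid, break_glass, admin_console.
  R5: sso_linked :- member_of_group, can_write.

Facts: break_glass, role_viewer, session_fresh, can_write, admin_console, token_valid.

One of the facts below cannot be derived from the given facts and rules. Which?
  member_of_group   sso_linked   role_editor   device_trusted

device_trusted

Round 1 — R2, R4, derive role_editor, member_of_group.
Round 2 — R5, derive sso_linked.
Derived: sso_linked (round 2), member_of_group (round 1), role_editor (round 1). device_trusted never appears in any round.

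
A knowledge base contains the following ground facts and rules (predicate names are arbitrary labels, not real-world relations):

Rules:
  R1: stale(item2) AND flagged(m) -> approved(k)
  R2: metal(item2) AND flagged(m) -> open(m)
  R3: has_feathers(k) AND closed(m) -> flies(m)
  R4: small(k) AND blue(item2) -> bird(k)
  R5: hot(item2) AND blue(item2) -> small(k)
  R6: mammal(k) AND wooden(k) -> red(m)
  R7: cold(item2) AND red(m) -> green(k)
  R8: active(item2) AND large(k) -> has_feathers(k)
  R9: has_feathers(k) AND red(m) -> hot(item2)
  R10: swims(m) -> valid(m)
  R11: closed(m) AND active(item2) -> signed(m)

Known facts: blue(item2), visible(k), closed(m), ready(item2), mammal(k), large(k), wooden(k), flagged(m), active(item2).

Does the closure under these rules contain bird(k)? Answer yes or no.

Round 1: R6 [mammal(k) AND wooden(k) -> red(m)]; R8 [active(item2) AND large(k) -> has_feathers(k)]; R11 [closed(m) AND active(item2) -> signed(m)]. New: red(m), has_feathers(k), signed(m).
Round 2: R3 [has_feathers(k) AND closed(m) -> flies(m)]; R9 [has_feathers(k) AND red(m) -> hot(item2)]. New: flies(m), hot(item2).
Round 3: R5 [hot(item2) AND blue(item2) -> small(k)]. New: small(k).
Round 4: R4 [small(k) AND blue(item2) -> bird(k)]. New: bird(k).
bird(k) appears in round 4, so it is derivable.

yes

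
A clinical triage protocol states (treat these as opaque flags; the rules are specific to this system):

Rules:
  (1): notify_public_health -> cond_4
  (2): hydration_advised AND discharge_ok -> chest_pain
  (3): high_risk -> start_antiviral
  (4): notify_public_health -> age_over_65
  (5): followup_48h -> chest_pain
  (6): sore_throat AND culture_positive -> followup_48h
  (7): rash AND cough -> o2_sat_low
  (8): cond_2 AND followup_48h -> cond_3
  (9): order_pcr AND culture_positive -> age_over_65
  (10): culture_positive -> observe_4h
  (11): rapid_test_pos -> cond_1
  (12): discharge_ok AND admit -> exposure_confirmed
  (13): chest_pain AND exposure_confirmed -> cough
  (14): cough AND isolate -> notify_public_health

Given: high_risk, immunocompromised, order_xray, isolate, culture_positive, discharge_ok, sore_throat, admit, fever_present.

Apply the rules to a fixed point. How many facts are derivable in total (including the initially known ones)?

Round 1 — (3), (6), (10), (12), derive start_antiviral, followup_48h, observe_4h, exposure_confirmed.
Round 2 — (5), derive chest_pain.
Round 3 — (13), derive cough.
Round 4 — (14), derive notify_public_health.
Round 5 — (1), (4), derive cond_4, age_over_65.
Closure: {admit, age_over_65, chest_pain, cond_4, cough, culture_positive, discharge_ok, exposure_confirmed, fever_present, followup_48h, high_risk, immunocompromised, isolate, notify_public_health, observe_4h, order_xray, sore_throat, start_antiviral} — 18 facts.

18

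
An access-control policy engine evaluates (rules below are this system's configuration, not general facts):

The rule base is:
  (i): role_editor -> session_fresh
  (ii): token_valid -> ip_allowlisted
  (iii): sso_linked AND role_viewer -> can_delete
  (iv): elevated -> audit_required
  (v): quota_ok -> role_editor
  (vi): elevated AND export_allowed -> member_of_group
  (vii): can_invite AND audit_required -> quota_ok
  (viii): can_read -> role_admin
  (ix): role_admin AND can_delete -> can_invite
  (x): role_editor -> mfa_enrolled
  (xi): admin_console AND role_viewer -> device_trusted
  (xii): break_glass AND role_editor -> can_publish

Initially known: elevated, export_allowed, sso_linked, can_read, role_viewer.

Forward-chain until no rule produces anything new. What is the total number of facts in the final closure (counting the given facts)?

14

Round 1: (iii) [sso_linked AND role_viewer -> can_delete]; (iv) [elevated -> audit_required]; (vi) [elevated AND export_allowed -> member_of_group]; (viii) [can_read -> role_admin]. Adds can_delete, audit_required, member_of_group, role_admin.
Round 2: (ix) [role_admin AND can_delete -> can_invite]. Adds can_invite.
Round 3: (vii) [can_invite AND audit_required -> quota_ok]. Adds quota_ok.
Round 4: (v) [quota_ok -> role_editor]. Adds role_editor.
Round 5: (i) [role_editor -> session_fresh]; (x) [role_editor -> mfa_enrolled]. Adds session_fresh, mfa_enrolled.
Closure: {audit_required, can_delete, can_invite, can_read, elevated, export_allowed, member_of_group, mfa_enrolled, quota_ok, role_admin, role_editor, role_viewer, session_fresh, sso_linked} — 14 facts.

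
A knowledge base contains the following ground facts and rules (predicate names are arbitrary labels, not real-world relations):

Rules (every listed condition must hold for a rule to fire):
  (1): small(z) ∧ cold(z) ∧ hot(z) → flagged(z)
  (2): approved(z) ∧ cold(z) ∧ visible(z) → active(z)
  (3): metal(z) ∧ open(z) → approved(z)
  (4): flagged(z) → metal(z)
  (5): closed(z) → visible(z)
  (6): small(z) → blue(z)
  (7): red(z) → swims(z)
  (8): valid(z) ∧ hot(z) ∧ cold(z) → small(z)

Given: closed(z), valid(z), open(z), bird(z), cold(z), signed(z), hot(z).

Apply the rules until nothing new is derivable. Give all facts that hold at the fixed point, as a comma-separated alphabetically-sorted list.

active(z), approved(z), bird(z), blue(z), closed(z), cold(z), flagged(z), hot(z), metal(z), open(z), signed(z), small(z), valid(z), visible(z)

Round 1 — (5), (8), derive visible(z), small(z).
Round 2 — (1), (6), derive flagged(z), blue(z).
Round 3 — (4), derive metal(z).
Round 4 — (3), derive approved(z).
Round 5 — (2), derive active(z).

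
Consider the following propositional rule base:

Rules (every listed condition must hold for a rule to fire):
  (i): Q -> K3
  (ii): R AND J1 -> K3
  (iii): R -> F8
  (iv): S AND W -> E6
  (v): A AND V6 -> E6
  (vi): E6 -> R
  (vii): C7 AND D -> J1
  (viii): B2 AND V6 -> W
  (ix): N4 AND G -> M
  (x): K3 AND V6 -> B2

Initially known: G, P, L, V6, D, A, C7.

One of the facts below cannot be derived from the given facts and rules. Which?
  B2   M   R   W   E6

Round 1 — (v), (vii), derive E6, J1.
Round 2 — (vi), derive R.
Round 3 — (ii), (iii), derive K3, F8.
Round 4 — (x), derive B2.
Round 5 — (viii), derive W.
Derived: B2 (round 4), R (round 2), E6 (round 1), W (round 5). M never appears in any round.

M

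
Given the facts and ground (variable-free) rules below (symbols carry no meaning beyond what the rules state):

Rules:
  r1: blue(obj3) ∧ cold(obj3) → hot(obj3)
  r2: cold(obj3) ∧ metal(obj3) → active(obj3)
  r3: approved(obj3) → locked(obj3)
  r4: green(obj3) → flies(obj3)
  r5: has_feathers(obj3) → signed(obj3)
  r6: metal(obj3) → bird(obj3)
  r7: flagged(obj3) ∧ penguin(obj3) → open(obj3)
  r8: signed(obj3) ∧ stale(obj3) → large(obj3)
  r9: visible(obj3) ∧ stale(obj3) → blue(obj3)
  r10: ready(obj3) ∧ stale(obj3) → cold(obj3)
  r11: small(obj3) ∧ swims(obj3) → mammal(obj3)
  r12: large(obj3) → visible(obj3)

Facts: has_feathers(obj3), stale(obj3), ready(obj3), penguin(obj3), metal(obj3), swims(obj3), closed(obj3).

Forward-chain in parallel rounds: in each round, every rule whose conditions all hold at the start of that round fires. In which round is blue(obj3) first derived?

Round 1 fires r5, r6, r10, giving signed(obj3), bird(obj3), cold(obj3).
Round 2 fires r2, r8, giving active(obj3), large(obj3).
Round 3 fires r12, giving visible(obj3).
Round 4 fires r9, giving blue(obj3).
blue(obj3) first appears in round 4.

4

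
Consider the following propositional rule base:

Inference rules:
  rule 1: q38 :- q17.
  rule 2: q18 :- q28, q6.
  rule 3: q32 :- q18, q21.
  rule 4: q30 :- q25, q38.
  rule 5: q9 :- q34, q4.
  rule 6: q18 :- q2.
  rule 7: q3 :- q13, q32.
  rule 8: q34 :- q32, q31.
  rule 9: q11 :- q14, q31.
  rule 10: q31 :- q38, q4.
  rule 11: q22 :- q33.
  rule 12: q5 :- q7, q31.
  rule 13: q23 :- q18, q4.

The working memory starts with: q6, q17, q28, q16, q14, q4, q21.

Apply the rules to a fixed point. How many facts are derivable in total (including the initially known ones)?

15

[1] rule 1 [q38 :- q17.]; rule 2 [q18 :- q28, q6.]. ⇒ new: q38, q18.
[2] rule 3 [q32 :- q18, q21.]; rule 10 [q31 :- q38, q4.]; rule 13 [q23 :- q18, q4.]. ⇒ new: q32, q31, q23.
[3] rule 8 [q34 :- q32, q31.]; rule 9 [q11 :- q14, q31.]. ⇒ new: q34, q11.
[4] rule 5 [q9 :- q34, q4.]. ⇒ new: q9.
Closure: {q11, q14, q16, q17, q18, q21, q23, q28, q31, q32, q34, q38, q4, q6, q9} — 15 facts.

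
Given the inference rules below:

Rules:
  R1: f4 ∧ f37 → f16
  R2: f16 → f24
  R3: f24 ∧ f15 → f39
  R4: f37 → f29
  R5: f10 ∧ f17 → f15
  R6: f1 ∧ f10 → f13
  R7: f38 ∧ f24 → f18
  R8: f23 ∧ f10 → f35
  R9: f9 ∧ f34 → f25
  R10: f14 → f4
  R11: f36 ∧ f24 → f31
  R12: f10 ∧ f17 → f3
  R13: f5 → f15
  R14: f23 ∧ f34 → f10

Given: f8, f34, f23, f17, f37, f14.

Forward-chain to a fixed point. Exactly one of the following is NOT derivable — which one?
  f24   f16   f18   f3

f18

[1] R4 [f37 → f29]; R10 [f14 → f4]; R14 [f23 ∧ f34 → f10]. ⇒ new: f29, f4, f10.
[2] R1 [f4 ∧ f37 → f16]; R5 [f10 ∧ f17 → f15]; R8 [f23 ∧ f10 → f35]; R12 [f10 ∧ f17 → f3]. ⇒ new: f16, f15, f35, f3.
[3] R2 [f16 → f24]. ⇒ new: f24.
[4] R3 [f24 ∧ f15 → f39]. ⇒ new: f39.
Derived: f24 (round 3), f3 (round 2), f16 (round 2). f18 never appears in any round.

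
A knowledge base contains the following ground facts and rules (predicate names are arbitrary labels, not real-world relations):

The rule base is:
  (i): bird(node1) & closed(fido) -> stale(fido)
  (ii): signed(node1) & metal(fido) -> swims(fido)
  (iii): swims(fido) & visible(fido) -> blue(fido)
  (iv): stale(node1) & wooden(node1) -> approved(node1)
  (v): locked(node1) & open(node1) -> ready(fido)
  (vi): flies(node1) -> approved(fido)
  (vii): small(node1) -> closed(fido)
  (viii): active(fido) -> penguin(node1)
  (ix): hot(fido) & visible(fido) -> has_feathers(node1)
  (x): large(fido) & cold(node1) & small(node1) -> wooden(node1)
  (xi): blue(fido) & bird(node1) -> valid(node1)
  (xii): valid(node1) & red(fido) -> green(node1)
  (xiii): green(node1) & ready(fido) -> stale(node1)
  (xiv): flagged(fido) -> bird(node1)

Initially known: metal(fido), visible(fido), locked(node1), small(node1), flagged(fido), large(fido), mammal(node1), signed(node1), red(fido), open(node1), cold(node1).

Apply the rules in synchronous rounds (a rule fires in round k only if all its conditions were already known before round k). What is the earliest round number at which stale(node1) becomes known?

5

Round 1: (ii) [signed(node1) & metal(fido) -> swims(fido)]; (v) [locked(node1) & open(node1) -> ready(fido)]; (vii) [small(node1) -> closed(fido)]; (x) [large(fido) & cold(node1) & small(node1) -> wooden(node1)]; (xiv) [flagged(fido) -> bird(node1)]. New: swims(fido), ready(fido), closed(fido), wooden(node1), bird(node1).
Round 2: (i) [bird(node1) & closed(fido) -> stale(fido)]; (iii) [swims(fido) & visible(fido) -> blue(fido)]. New: stale(fido), blue(fido).
Round 3: (xi) [blue(fido) & bird(node1) -> valid(node1)]. New: valid(node1).
Round 4: (xii) [valid(node1) & red(fido) -> green(node1)]. New: green(node1).
Round 5: (xiii) [green(node1) & ready(fido) -> stale(node1)]. New: stale(node1).
stale(node1) first appears in round 5.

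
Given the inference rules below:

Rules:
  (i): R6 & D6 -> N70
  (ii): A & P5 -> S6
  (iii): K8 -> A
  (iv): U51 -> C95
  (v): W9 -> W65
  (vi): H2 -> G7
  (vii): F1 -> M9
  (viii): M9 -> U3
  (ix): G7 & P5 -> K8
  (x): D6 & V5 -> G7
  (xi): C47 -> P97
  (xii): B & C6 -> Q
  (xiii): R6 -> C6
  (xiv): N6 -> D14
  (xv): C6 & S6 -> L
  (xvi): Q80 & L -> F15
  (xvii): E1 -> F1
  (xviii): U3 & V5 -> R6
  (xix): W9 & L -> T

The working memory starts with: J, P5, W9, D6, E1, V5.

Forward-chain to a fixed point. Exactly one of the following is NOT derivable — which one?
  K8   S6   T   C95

Round 1: (v) [W9 -> W65]; (x) [D6 & V5 -> G7]; (xvii) [E1 -> F1]. Adds W65, G7, F1.
Round 2: (vii) [F1 -> M9]; (ix) [G7 & P5 -> K8]. Adds M9, K8.
Round 3: (iii) [K8 -> A]; (viii) [M9 -> U3]. Adds A, U3.
Round 4: (ii) [A & P5 -> S6]; (xviii) [U3 & V5 -> R6]. Adds S6, R6.
Round 5: (i) [R6 & D6 -> N70]; (xiii) [R6 -> C6]. Adds N70, C6.
Round 6: (xv) [C6 & S6 -> L]. Adds L.
Round 7: (xix) [W9 & L -> T]. Adds T.
Derived: T (round 7), S6 (round 4), K8 (round 2). C95 never appears in any round.

C95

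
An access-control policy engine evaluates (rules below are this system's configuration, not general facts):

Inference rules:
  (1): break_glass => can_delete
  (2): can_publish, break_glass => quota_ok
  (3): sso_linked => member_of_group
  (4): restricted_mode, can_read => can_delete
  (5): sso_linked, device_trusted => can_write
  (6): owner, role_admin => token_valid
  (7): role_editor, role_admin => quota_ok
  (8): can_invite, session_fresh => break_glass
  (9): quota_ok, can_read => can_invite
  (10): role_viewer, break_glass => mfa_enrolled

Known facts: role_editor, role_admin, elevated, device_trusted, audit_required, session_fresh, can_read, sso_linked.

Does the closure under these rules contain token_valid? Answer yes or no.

Round 1 fires (3), (5), (7), giving member_of_group, can_write, quota_ok.
Round 2 fires (9), giving can_invite.
Round 3 fires (8), giving break_glass.
Round 4 fires (1), giving can_delete.
Fixed point reached. token_valid is concluded only by (6); (6) needs owner (never derived).

no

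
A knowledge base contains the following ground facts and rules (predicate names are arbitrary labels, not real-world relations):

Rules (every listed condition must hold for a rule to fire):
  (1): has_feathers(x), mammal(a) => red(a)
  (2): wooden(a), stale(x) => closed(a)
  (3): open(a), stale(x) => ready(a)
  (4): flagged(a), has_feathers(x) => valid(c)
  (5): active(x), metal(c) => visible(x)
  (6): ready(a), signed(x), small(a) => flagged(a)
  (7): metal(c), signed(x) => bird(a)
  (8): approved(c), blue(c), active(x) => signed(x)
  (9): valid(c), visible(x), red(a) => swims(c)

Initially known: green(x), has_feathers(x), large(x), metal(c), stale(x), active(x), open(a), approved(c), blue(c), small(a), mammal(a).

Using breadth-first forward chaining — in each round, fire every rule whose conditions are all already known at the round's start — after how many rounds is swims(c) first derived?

4

Round 1: (1) [has_feathers(x), mammal(a) => red(a)]; (3) [open(a), stale(x) => ready(a)]; (5) [active(x), metal(c) => visible(x)]; (8) [approved(c), blue(c), active(x) => signed(x)]. Adds red(a), ready(a), visible(x), signed(x).
Round 2: (6) [ready(a), signed(x), small(a) => flagged(a)]; (7) [metal(c), signed(x) => bird(a)]. Adds flagged(a), bird(a).
Round 3: (4) [flagged(a), has_feathers(x) => valid(c)]. Adds valid(c).
Round 4: (9) [valid(c), visible(x), red(a) => swims(c)]. Adds swims(c).
swims(c) first appears in round 4.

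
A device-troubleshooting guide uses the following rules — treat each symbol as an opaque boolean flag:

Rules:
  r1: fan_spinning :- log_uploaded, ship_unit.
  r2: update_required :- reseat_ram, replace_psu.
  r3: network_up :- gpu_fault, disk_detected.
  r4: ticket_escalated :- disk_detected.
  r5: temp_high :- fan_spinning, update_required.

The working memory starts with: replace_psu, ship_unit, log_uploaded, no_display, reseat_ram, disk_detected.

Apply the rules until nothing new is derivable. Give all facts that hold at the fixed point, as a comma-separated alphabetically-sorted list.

Round 1: r1 [fan_spinning :- log_uploaded, ship_unit.]; r2 [update_required :- reseat_ram, replace_psu.]; r4 [ticket_escalated :- disk_detected.]. Adds fan_spinning, update_required, ticket_escalated.
Round 2: r5 [temp_high :- fan_spinning, update_required.]. Adds temp_high.

disk_detected, fan_spinning, log_uploaded, no_display, replace_psu, reseat_ram, ship_unit, temp_high, ticket_escalated, update_required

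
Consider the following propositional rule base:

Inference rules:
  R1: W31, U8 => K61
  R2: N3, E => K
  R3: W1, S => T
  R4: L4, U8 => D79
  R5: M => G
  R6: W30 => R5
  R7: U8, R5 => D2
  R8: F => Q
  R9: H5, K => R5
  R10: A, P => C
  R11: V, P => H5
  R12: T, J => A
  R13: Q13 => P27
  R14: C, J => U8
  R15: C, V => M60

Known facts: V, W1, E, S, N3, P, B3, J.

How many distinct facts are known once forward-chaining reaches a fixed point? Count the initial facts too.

17

Round 1 fires R2, R3, R11, giving K, T, H5.
Round 2 fires R9, R12, giving R5, A.
Round 3 fires R10, giving C.
Round 4 fires R14, R15, giving U8, M60.
Round 5 fires R7, giving D2.
Closure: {A, B3, C, D2, E, H5, J, K, M60, N3, P, R5, S, T, U8, V, W1} — 17 facts.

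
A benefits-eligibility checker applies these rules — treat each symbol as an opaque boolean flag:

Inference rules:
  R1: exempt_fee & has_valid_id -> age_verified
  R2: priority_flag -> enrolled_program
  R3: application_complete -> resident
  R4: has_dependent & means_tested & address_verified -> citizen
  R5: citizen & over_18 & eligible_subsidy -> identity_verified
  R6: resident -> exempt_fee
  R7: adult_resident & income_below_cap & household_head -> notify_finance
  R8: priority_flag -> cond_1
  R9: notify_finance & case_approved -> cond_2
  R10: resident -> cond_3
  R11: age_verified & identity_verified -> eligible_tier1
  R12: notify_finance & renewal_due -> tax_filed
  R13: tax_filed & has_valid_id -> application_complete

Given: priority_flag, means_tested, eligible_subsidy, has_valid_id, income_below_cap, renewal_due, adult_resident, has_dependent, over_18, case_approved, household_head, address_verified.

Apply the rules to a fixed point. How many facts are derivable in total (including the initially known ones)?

25

[1] R2 [priority_flag -> enrolled_program]; R4 [has_dependent & means_tested & address_verified -> citizen]; R7 [adult_resident & income_below_cap & household_head -> notify_finance]; R8 [priority_flag -> cond_1]. ⇒ new: enrolled_program, citizen, notify_finance, cond_1.
[2] R5 [citizen & over_18 & eligible_subsidy -> identity_verified]; R9 [notify_finance & case_approved -> cond_2]; R12 [notify_finance & renewal_due -> tax_filed]. ⇒ new: identity_verified, cond_2, tax_filed.
[3] R13 [tax_filed & has_valid_id -> application_complete]. ⇒ new: application_complete.
[4] R3 [application_complete -> resident]. ⇒ new: resident.
[5] R6 [resident -> exempt_fee]; R10 [resident -> cond_3]. ⇒ new: exempt_fee, cond_3.
[6] R1 [exempt_fee & has_valid_id -> age_verified]. ⇒ new: age_verified.
[7] R11 [age_verified & identity_verified -> eligible_tier1]. ⇒ new: eligible_tier1.
Closure: {address_verified, adult_resident, age_verified, application_complete, case_approved, citizen, cond_1, cond_2, cond_3, eligible_subsidy, eligible_tier1, enrolled_program, exempt_fee, has_dependent, has_valid_id, household_head, identity_verified, income_below_cap, means_tested, notify_finance, over_18, priority_flag, renewal_due, resident, tax_filed} — 25 facts.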